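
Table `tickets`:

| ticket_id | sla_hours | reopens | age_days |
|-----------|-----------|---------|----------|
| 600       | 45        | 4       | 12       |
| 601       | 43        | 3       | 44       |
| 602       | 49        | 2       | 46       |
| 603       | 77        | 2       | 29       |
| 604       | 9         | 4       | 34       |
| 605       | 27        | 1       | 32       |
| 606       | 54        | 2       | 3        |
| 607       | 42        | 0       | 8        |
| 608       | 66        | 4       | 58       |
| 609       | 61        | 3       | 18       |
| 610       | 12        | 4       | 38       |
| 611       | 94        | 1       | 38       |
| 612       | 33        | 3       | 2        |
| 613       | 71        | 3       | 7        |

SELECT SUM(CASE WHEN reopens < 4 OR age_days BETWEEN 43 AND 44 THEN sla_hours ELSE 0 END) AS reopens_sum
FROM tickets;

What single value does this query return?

ticket_id=600: ✗
ticket_id=601: ✓ → 43
ticket_id=602: ✓ → 49
ticket_id=603: ✓ → 77
ticket_id=604: ✗
ticket_id=605: ✓ → 27
ticket_id=606: ✓ → 54
ticket_id=607: ✓ → 42
ticket_id=608: ✗
ticket_id=609: ✓ → 61
ticket_id=610: ✗
ticket_id=611: ✓ → 94
ticket_id=612: ✓ → 33
ticket_id=613: ✓ → 71
reopens_sum = 43 + 49 + 77 + 27 + 54 + 42 + 61 + 94 + 33 + 71 = 551

551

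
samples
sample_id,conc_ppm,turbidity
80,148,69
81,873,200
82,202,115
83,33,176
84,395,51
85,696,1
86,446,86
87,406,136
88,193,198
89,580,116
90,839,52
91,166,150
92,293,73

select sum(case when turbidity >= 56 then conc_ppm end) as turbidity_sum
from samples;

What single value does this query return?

3340

sample_id=80: ✓ → 148
sample_id=81: ✓ → 873
sample_id=82: ✓ → 202
sample_id=83: ✓ → 33
sample_id=84: ✗
sample_id=85: ✗
sample_id=86: ✓ → 446
sample_id=87: ✓ → 406
sample_id=88: ✓ → 193
sample_id=89: ✓ → 580
sample_id=90: ✗
sample_id=91: ✓ → 166
sample_id=92: ✓ → 293
turbidity_sum = 148 + 873 + 202 + 33 + 446 + 406 + 193 + 580 + 166 + 293 = 3340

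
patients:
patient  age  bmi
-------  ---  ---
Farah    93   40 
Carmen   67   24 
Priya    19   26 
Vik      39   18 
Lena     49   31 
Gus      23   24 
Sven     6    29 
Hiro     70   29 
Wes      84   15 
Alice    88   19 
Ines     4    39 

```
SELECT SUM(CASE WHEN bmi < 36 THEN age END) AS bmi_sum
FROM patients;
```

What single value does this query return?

445

patient=Farah: ✗
patient=Carmen: ✓ → 67
patient=Priya: ✓ → 19
patient=Vik: ✓ → 39
patient=Lena: ✓ → 49
patient=Gus: ✓ → 23
patient=Sven: ✓ → 6
patient=Hiro: ✓ → 70
patient=Wes: ✓ → 84
patient=Alice: ✓ → 88
patient=Ines: ✗
bmi_sum = 67 + 19 + 39 + 49 + 23 + 6 + 70 + 84 + 88 = 445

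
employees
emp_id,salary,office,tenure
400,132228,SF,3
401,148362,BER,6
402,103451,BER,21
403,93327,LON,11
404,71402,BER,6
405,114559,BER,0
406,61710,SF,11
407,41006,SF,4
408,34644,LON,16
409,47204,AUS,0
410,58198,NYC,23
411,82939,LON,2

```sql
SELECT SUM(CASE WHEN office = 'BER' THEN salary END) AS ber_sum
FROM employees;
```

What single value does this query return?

emp_id=400: ✗
emp_id=401: ✓ → 148362
emp_id=402: ✓ → 103451
emp_id=403: ✗
emp_id=404: ✓ → 71402
emp_id=405: ✓ → 114559
emp_id=406: ✗
emp_id=407: ✗
emp_id=408: ✗
emp_id=409: ✗
emp_id=410: ✗
emp_id=411: ✗
ber_sum = 148362 + 103451 + 71402 + 114559 = 437774

437774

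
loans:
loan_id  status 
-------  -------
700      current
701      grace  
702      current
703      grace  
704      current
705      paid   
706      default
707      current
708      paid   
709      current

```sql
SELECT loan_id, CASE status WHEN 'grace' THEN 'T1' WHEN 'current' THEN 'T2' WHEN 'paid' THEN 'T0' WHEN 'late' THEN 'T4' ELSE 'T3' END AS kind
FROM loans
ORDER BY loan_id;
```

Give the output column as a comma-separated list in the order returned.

T2, T1, T2, T1, T2, T0, T3, T2, T0, T2

loan_id=700: status='current' → T2
loan_id=701: status='grace' → T1
loan_id=702: status='current' → T2
loan_id=703: status='grace' → T1
loan_id=704: status='current' → T2
loan_id=705: status='paid' → T0
loan_id=706: ELSE → T3
loan_id=707: status='current' → T2
loan_id=708: status='paid' → T0
loan_id=709: status='current' → T2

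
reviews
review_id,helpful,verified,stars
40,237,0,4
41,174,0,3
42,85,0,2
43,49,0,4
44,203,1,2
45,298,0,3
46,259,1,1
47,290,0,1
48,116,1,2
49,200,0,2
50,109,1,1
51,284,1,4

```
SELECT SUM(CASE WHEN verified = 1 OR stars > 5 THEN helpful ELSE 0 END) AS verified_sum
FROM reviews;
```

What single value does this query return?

971

review_id=40: ✗
review_id=41: ✗
review_id=42: ✗
review_id=43: ✗
review_id=44: ✓ → 203
review_id=45: ✗
review_id=46: ✓ → 259
review_id=47: ✗
review_id=48: ✓ → 116
review_id=49: ✗
review_id=50: ✓ → 109
review_id=51: ✓ → 284
verified_sum = 203 + 259 + 116 + 109 + 284 = 971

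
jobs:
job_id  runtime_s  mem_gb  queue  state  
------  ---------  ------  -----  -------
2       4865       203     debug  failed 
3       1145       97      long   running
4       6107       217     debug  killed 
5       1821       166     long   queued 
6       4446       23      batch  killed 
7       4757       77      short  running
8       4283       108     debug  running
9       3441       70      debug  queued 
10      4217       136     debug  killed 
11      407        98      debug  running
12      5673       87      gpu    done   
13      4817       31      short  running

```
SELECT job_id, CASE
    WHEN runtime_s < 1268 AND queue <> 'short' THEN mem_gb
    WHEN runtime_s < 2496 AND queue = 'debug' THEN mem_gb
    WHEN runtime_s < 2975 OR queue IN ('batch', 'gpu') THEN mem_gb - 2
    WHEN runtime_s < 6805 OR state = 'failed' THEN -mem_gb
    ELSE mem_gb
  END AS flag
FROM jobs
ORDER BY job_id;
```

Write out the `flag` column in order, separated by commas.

-203, 97, -217, 164, 21, -77, -108, -70, -136, 98, 85, -31

job_id=2: runtime_s < 6805 OR state = 'failed' → -203
job_id=3: runtime_s < 1268 AND queue <> 'short' → 97
job_id=4: runtime_s < 6805 OR state = 'failed' → -217
job_id=5: runtime_s < 2975 OR queue IN ('batch', 'gpu') → 164
job_id=6: runtime_s < 2975 OR queue IN ('batch', 'gpu') → 21
job_id=7: runtime_s < 6805 OR state = 'failed' → -77
job_id=8: runtime_s < 6805 OR state = 'failed' → -108
job_id=9: runtime_s < 6805 OR state = 'failed' → -70
job_id=10: runtime_s < 6805 OR state = 'failed' → -136
job_id=11: runtime_s < 1268 AND queue <> 'short' → 98
job_id=12: runtime_s < 2975 OR queue IN ('batch', 'gpu') → 85
job_id=13: runtime_s < 6805 OR state = 'failed' → -31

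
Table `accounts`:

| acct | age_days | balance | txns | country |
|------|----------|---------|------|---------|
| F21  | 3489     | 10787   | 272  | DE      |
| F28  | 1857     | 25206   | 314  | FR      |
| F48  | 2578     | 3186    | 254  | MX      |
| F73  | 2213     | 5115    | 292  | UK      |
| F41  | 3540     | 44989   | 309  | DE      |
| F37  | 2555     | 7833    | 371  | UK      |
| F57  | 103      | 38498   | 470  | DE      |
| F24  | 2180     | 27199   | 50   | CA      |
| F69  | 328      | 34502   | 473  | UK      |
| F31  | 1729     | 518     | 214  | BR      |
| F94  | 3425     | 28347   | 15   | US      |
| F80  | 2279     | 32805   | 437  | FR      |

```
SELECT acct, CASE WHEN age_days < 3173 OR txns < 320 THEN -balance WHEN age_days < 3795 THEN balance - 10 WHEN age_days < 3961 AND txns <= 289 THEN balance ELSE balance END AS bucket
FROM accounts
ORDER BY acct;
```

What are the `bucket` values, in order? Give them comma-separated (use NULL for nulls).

-10787, -27199, -25206, -518, -7833, -44989, -3186, -38498, -34502, -5115, -32805, -28347

acct=F21: age_days < 3173 OR txns < 320 → -10787
acct=F24: age_days < 3173 OR txns < 320 → -27199
acct=F28: age_days < 3173 OR txns < 320 → -25206
acct=F31: age_days < 3173 OR txns < 320 → -518
acct=F37: age_days < 3173 OR txns < 320 → -7833
acct=F41: age_days < 3173 OR txns < 320 → -44989
acct=F48: age_days < 3173 OR txns < 320 → -3186
acct=F57: age_days < 3173 OR txns < 320 → -38498
acct=F69: age_days < 3173 OR txns < 320 → -34502
acct=F73: age_days < 3173 OR txns < 320 → -5115
acct=F80: age_days < 3173 OR txns < 320 → -32805
acct=F94: age_days < 3173 OR txns < 320 → -28347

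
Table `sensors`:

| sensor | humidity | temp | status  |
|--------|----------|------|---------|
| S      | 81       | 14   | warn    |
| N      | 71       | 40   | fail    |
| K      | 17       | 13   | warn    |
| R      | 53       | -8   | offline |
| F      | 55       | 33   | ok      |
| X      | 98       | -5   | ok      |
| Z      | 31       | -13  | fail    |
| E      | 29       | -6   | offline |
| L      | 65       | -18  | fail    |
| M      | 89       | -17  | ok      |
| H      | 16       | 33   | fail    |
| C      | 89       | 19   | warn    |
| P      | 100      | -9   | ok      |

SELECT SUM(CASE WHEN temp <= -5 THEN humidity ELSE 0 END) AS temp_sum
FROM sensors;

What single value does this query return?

465

sensor=S: ✗
sensor=N: ✗
sensor=K: ✗
sensor=R: ✓ → 53
sensor=F: ✗
sensor=X: ✓ → 98
sensor=Z: ✓ → 31
sensor=E: ✓ → 29
sensor=L: ✓ → 65
sensor=M: ✓ → 89
sensor=H: ✗
sensor=C: ✗
sensor=P: ✓ → 100
temp_sum = 53 + 98 + 31 + 29 + 65 + 89 + 100 = 465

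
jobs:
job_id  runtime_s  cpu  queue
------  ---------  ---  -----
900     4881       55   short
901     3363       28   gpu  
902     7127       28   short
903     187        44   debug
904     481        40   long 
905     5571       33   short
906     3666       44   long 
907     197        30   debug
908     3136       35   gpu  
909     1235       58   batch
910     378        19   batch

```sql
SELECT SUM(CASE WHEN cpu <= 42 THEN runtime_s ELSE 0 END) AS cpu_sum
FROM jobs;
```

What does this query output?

20253

job_id=900: ✗
job_id=901: ✓ → 3363
job_id=902: ✓ → 7127
job_id=903: ✗
job_id=904: ✓ → 481
job_id=905: ✓ → 5571
job_id=906: ✗
job_id=907: ✓ → 197
job_id=908: ✓ → 3136
job_id=909: ✗
job_id=910: ✓ → 378
cpu_sum = 3363 + 7127 + 481 + 5571 + 197 + 3136 + 378 = 20253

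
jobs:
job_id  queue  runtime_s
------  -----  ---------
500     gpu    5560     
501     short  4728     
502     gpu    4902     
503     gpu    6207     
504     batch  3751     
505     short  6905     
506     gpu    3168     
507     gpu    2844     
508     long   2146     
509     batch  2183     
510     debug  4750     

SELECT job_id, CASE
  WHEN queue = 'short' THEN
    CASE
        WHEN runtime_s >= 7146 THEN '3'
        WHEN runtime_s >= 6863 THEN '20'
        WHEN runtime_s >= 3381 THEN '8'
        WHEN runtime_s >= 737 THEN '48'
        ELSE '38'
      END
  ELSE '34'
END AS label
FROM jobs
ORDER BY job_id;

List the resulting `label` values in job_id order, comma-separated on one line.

job_id=500: queue='gpu' → outer ELSE → 34
job_id=501: queue='short' → inner[runtime_s >= 3381] → 8
job_id=502: queue='gpu' → outer ELSE → 34
job_id=503: queue='gpu' → outer ELSE → 34
job_id=504: queue='batch' → outer ELSE → 34
job_id=505: queue='short' → inner[runtime_s >= 6863] → 20
job_id=506: queue='gpu' → outer ELSE → 34
job_id=507: queue='gpu' → outer ELSE → 34
job_id=508: queue='long' → outer ELSE → 34
job_id=509: queue='batch' → outer ELSE → 34
job_id=510: queue='debug' → outer ELSE → 34

34, 8, 34, 34, 34, 20, 34, 34, 34, 34, 34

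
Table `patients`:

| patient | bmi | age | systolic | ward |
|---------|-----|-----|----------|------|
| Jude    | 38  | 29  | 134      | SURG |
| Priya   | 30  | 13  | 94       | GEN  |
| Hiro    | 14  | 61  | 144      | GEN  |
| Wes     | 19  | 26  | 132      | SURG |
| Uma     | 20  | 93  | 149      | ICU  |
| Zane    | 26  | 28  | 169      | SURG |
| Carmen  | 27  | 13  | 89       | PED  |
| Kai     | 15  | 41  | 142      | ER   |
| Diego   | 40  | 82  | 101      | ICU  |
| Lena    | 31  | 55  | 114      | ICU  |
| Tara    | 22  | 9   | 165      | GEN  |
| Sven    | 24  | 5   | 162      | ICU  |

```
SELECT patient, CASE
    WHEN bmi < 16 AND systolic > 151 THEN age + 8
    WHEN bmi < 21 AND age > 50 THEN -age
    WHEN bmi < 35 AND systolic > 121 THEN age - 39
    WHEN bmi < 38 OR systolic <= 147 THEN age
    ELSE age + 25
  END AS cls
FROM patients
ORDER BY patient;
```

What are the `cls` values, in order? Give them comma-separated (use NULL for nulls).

13, 82, -61, 29, 2, 55, 13, -34, -30, -93, -13, -11

patient=Carmen: bmi < 38 OR systolic <= 147 → 13
patient=Diego: bmi < 38 OR systolic <= 147 → 82
patient=Hiro: bmi < 21 AND age > 50 → -61
patient=Jude: bmi < 38 OR systolic <= 147 → 29
patient=Kai: bmi < 35 AND systolic > 121 → 2
patient=Lena: bmi < 38 OR systolic <= 147 → 55
patient=Priya: bmi < 38 OR systolic <= 147 → 13
patient=Sven: bmi < 35 AND systolic > 121 → -34
patient=Tara: bmi < 35 AND systolic > 121 → -30
patient=Uma: bmi < 21 AND age > 50 → -93
patient=Wes: bmi < 35 AND systolic > 121 → -13
patient=Zane: bmi < 35 AND systolic > 121 → -11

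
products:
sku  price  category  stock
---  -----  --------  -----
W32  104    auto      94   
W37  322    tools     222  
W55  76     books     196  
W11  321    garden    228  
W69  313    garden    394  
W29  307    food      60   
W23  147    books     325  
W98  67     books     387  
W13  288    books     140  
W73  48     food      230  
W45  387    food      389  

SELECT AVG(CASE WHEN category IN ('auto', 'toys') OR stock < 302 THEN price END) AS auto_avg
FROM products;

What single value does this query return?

sku=W32: ✓ → 104
sku=W37: ✓ → 322
sku=W55: ✓ → 76
sku=W11: ✓ → 321
sku=W69: ✗
sku=W29: ✓ → 307
sku=W23: ✗
sku=W98: ✗
sku=W13: ✓ → 288
sku=W73: ✓ → 48
sku=W45: ✗
auto_avg = (104 + 322 + 76 + 321 + 307 + 288 + 48) / 7 = 209.4285714286

209.4285714286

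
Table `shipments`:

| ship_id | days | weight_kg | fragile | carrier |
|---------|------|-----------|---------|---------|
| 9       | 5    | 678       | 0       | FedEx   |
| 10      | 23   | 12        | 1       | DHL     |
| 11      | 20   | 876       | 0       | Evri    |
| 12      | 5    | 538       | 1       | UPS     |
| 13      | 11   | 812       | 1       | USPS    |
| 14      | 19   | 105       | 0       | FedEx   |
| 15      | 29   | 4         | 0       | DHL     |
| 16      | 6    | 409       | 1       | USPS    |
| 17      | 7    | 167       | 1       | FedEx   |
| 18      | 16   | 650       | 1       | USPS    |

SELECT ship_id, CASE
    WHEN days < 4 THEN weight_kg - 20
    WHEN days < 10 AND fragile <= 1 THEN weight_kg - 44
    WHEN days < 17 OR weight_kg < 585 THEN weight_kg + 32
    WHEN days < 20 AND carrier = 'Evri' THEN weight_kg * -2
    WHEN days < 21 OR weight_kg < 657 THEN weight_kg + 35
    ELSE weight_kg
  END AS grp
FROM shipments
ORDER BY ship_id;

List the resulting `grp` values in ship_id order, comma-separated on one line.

634, 44, 911, 494, 844, 137, 36, 365, 123, 682

ship_id=9: days < 10 AND fragile <= 1 → 634
ship_id=10: days < 17 OR weight_kg < 585 → 44
ship_id=11: days < 21 OR weight_kg < 657 → 911
ship_id=12: days < 10 AND fragile <= 1 → 494
ship_id=13: days < 17 OR weight_kg < 585 → 844
ship_id=14: days < 17 OR weight_kg < 585 → 137
ship_id=15: days < 17 OR weight_kg < 585 → 36
ship_id=16: days < 10 AND fragile <= 1 → 365
ship_id=17: days < 10 AND fragile <= 1 → 123
ship_id=18: days < 17 OR weight_kg < 585 → 682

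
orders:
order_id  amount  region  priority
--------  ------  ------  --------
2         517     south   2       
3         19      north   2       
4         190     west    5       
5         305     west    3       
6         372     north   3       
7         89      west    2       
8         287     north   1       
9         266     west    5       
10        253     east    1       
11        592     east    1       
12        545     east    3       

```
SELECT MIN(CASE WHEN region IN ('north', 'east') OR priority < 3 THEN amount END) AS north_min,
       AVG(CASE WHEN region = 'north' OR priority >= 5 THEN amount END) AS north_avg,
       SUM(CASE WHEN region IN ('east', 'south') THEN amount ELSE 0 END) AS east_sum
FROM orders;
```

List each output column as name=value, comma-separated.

[north_min: region IN ('north', 'east') OR priority < 3]
order_id=2: ✓ → 517
order_id=3: ✓ → 19
order_id=4: ✗
order_id=5: ✗
order_id=6: ✓ → 372
order_id=7: ✓ → 89
order_id=8: ✓ → 287
order_id=9: ✗
order_id=10: ✓ → 253
order_id=11: ✓ → 592
order_id=12: ✓ → 545
north_min = MIN(517, 19, 372, 89, 287, 253, 592, 545) = 19
—
[north_avg: region = 'north' OR priority >= 5]
order_id=2: ✗
order_id=3: ✓ → 19
order_id=4: ✓ → 190
order_id=5: ✗
order_id=6: ✓ → 372
order_id=7: ✗
order_id=8: ✓ → 287
order_id=9: ✓ → 266
order_id=10: ✗
order_id=11: ✗
order_id=12: ✗
north_avg = (19 + 190 + 372 + 287 + 266) / 5 = 226.8
—
[east_sum: region IN ('east', 'south')]
order_id=2: ✓ → 517
order_id=3: ✗
order_id=4: ✗
order_id=5: ✗
order_id=6: ✗
order_id=7: ✗
order_id=8: ✗
order_id=9: ✗
order_id=10: ✓ → 253
order_id=11: ✓ → 592
order_id=12: ✓ → 545
east_sum = 517 + 253 + 592 + 545 = 1907

north_min=19, north_avg=226.8, east_sum=1907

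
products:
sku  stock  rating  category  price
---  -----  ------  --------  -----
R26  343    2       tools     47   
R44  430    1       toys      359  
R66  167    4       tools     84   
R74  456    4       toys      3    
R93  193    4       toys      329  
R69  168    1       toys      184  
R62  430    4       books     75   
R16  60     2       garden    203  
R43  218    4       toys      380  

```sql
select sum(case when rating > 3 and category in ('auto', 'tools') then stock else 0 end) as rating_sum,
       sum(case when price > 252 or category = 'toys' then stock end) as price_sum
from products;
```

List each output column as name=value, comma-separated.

rating_sum=167, price_sum=1465

[rating_sum: rating > 3 and category in ('auto', 'tools')]
sku=R26: ✗
sku=R44: ✗
sku=R66: ✓ → 167
sku=R74: ✗
sku=R93: ✗
sku=R69: ✗
sku=R62: ✗
sku=R16: ✗
sku=R43: ✗
rating_sum = 167
—
[price_sum: price > 252 or category = 'toys']
sku=R26: ✗
sku=R44: ✓ → 430
sku=R66: ✗
sku=R74: ✓ → 456
sku=R93: ✓ → 193
sku=R69: ✓ → 168
sku=R62: ✗
sku=R16: ✗
sku=R43: ✓ → 218
price_sum = 430 + 456 + 193 + 168 + 218 = 1465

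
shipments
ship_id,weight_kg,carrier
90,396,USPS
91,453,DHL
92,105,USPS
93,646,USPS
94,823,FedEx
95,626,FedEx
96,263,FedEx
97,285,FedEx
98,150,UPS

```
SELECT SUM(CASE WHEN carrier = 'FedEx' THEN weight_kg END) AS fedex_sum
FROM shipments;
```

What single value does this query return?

ship_id=90: ✗
ship_id=91: ✗
ship_id=92: ✗
ship_id=93: ✗
ship_id=94: ✓ → 823
ship_id=95: ✓ → 626
ship_id=96: ✓ → 263
ship_id=97: ✓ → 285
ship_id=98: ✗
fedex_sum = 823 + 626 + 263 + 285 = 1997

1997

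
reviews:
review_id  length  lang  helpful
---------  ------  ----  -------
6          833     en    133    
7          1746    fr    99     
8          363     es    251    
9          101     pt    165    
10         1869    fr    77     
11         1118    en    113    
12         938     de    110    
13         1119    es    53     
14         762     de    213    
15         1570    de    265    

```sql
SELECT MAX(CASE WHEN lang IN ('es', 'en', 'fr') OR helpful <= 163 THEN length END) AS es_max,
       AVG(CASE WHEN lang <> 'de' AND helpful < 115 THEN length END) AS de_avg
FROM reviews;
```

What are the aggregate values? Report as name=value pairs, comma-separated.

[es_max: lang IN ('es', 'en', 'fr') OR helpful <= 163]
review_id=6: ✓ → 833
review_id=7: ✓ → 1746
review_id=8: ✓ → 363
review_id=9: ✗
review_id=10: ✓ → 1869
review_id=11: ✓ → 1118
review_id=12: ✓ → 938
review_id=13: ✓ → 1119
review_id=14: ✗
review_id=15: ✗
es_max = MAX(833, 1746, 363, 1869, 1118, 938, 1119) = 1869
—
[de_avg: lang <> 'de' AND helpful < 115]
review_id=6: ✗
review_id=7: ✓ → 1746
review_id=8: ✗
review_id=9: ✗
review_id=10: ✓ → 1869
review_id=11: ✓ → 1118
review_id=12: ✗
review_id=13: ✓ → 1119
review_id=14: ✗
review_id=15: ✗
de_avg = (1746 + 1869 + 1118 + 1119) / 4 = 1463

es_max=1869, de_avg=1463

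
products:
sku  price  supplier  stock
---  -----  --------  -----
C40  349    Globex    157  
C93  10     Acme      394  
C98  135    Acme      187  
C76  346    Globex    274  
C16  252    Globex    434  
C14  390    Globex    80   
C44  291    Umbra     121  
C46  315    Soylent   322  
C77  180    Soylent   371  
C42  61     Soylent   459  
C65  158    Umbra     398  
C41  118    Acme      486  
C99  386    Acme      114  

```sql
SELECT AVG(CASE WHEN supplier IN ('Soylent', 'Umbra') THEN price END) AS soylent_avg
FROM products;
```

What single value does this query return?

sku=C40: ✗
sku=C93: ✗
sku=C98: ✗
sku=C76: ✗
sku=C16: ✗
sku=C14: ✗
sku=C44: ✓ → 291
sku=C46: ✓ → 315
sku=C77: ✓ → 180
sku=C42: ✓ → 61
sku=C65: ✓ → 158
sku=C41: ✗
sku=C99: ✗
soylent_avg = (291 + 315 + 180 + 61 + 158) / 5 = 201

201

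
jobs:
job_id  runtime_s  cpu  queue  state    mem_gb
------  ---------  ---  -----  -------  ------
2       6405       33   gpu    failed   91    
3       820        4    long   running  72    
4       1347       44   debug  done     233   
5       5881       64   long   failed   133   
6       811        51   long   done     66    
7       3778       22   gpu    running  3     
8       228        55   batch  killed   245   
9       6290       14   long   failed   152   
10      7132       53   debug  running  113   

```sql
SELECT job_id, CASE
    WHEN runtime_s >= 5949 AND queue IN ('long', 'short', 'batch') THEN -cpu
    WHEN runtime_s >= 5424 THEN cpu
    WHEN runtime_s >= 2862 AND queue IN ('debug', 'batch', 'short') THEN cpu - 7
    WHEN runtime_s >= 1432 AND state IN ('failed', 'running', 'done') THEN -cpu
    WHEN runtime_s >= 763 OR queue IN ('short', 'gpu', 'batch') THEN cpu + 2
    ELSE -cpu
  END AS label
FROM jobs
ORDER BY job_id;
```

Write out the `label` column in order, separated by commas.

33, 6, 46, 64, 53, -22, 57, -14, 53

job_id=2: runtime_s >= 5424 → 33
job_id=3: runtime_s >= 763 OR queue IN ('short', 'gpu', 'batch') → 6
job_id=4: runtime_s >= 763 OR queue IN ('short', 'gpu', 'batch') → 46
job_id=5: runtime_s >= 5424 → 64
job_id=6: runtime_s >= 763 OR queue IN ('short', 'gpu', 'batch') → 53
job_id=7: runtime_s >= 1432 AND state IN ('failed', 'running', 'done') → -22
job_id=8: runtime_s >= 763 OR queue IN ('short', 'gpu', 'batch') → 57
job_id=9: runtime_s >= 5949 AND queue IN ('long', 'short', 'batch') → -14
job_id=10: runtime_s >= 5424 → 53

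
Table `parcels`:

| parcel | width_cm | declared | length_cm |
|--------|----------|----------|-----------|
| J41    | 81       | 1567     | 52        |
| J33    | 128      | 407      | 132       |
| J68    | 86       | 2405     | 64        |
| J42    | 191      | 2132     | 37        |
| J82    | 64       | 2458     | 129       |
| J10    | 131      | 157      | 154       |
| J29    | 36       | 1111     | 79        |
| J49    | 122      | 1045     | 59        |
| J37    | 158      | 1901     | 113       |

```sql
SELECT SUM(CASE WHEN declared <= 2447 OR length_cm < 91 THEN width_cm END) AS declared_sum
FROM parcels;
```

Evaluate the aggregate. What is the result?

parcel=J41: ✓ → 81
parcel=J33: ✓ → 128
parcel=J68: ✓ → 86
parcel=J42: ✓ → 191
parcel=J82: ✗
parcel=J10: ✓ → 131
parcel=J29: ✓ → 36
parcel=J49: ✓ → 122
parcel=J37: ✓ → 158
declared_sum = 81 + 128 + 86 + 191 + 131 + 36 + 122 + 158 = 933

933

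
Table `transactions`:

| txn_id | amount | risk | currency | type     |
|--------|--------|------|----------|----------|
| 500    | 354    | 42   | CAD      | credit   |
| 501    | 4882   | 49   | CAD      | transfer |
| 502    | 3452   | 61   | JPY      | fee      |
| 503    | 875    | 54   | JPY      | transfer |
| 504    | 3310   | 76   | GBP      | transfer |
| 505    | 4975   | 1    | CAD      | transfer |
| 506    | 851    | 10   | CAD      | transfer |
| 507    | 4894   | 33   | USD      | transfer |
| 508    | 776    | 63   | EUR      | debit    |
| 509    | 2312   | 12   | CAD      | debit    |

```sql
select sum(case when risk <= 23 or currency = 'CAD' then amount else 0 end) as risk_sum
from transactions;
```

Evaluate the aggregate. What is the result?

13374

txn_id=500: ✓ → 354
txn_id=501: ✓ → 4882
txn_id=502: ✗
txn_id=503: ✗
txn_id=504: ✗
txn_id=505: ✓ → 4975
txn_id=506: ✓ → 851
txn_id=507: ✗
txn_id=508: ✗
txn_id=509: ✓ → 2312
risk_sum = 354 + 4882 + 4975 + 851 + 2312 = 13374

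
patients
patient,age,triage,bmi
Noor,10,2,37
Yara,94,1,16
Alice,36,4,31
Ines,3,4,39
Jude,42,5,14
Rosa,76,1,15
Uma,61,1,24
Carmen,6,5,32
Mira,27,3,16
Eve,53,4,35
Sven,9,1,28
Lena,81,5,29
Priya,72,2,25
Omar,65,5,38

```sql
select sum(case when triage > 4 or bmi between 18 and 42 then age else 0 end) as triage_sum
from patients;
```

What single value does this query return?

438

patient=Noor: ✓ → 10
patient=Yara: ✗
patient=Alice: ✓ → 36
patient=Ines: ✓ → 3
patient=Jude: ✓ → 42
patient=Rosa: ✗
patient=Uma: ✓ → 61
patient=Carmen: ✓ → 6
patient=Mira: ✗
patient=Eve: ✓ → 53
patient=Sven: ✓ → 9
patient=Lena: ✓ → 81
patient=Priya: ✓ → 72
patient=Omar: ✓ → 65
triage_sum = 10 + 36 + 3 + 42 + 61 + 6 + 53 + 9 + 81 + 72 + 65 = 438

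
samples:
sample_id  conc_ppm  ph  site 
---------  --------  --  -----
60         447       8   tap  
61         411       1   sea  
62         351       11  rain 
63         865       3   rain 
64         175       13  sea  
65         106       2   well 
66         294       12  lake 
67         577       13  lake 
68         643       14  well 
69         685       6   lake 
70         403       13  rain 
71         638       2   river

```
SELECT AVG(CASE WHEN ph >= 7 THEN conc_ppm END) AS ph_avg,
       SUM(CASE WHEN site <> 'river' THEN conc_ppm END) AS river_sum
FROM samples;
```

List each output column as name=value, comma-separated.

[ph_avg: ph >= 7]
sample_id=60: ✓ → 447
sample_id=61: ✗
sample_id=62: ✓ → 351
sample_id=63: ✗
sample_id=64: ✓ → 175
sample_id=65: ✗
sample_id=66: ✓ → 294
sample_id=67: ✓ → 577
sample_id=68: ✓ → 643
sample_id=69: ✗
sample_id=70: ✓ → 403
sample_id=71: ✗
ph_avg = (447 + 351 + 175 + 294 + 577 + 643 + 403) / 7 = 412.8571428571
—
[river_sum: site <> 'river']
sample_id=60: ✓ → 447
sample_id=61: ✓ → 411
sample_id=62: ✓ → 351
sample_id=63: ✓ → 865
sample_id=64: ✓ → 175
sample_id=65: ✓ → 106
sample_id=66: ✓ → 294
sample_id=67: ✓ → 577
sample_id=68: ✓ → 643
sample_id=69: ✓ → 685
sample_id=70: ✓ → 403
sample_id=71: ✗
river_sum = 447 + 411 + 351 + 865 + 175 + 106 + 294 + 577 + 643 + 685 + 403 = 4957

ph_avg=412.8571428571, river_sum=4957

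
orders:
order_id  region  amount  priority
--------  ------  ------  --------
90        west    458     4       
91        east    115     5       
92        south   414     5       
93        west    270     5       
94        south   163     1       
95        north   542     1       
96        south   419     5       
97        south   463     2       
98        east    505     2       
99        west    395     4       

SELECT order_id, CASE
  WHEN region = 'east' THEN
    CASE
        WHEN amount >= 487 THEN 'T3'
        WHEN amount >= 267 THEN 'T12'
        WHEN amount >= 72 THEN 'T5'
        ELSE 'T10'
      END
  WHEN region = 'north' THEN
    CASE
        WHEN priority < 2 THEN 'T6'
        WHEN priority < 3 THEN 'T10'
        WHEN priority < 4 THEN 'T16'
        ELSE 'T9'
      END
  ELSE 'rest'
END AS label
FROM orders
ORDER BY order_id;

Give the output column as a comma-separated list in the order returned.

rest, T5, rest, rest, rest, T6, rest, rest, T3, rest

order_id=90: region='west' → outer ELSE → rest
order_id=91: region='east' → inner[amount >= 72] → T5
order_id=92: region='south' → outer ELSE → rest
order_id=93: region='west' → outer ELSE → rest
order_id=94: region='south' → outer ELSE → rest
order_id=95: region='north' → inner[priority < 2] → T6
order_id=96: region='south' → outer ELSE → rest
order_id=97: region='south' → outer ELSE → rest
order_id=98: region='east' → inner[amount >= 487] → T3
order_id=99: region='west' → outer ELSE → rest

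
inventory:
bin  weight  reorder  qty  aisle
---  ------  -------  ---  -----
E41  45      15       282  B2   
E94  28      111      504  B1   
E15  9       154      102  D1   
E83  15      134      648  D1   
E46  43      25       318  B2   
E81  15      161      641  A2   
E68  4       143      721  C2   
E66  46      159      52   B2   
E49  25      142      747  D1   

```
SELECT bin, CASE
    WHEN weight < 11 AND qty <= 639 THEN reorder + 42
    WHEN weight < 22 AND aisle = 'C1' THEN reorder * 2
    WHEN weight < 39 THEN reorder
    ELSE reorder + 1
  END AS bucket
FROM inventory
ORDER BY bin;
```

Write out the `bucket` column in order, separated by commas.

196, 16, 26, 142, 160, 143, 161, 134, 111

bin=E15: weight < 11 AND qty <= 639 → 196
bin=E41: ELSE → 16
bin=E46: ELSE → 26
bin=E49: weight < 39 → 142
bin=E66: ELSE → 160
bin=E68: weight < 39 → 143
bin=E81: weight < 39 → 161
bin=E83: weight < 39 → 134
bin=E94: weight < 39 → 111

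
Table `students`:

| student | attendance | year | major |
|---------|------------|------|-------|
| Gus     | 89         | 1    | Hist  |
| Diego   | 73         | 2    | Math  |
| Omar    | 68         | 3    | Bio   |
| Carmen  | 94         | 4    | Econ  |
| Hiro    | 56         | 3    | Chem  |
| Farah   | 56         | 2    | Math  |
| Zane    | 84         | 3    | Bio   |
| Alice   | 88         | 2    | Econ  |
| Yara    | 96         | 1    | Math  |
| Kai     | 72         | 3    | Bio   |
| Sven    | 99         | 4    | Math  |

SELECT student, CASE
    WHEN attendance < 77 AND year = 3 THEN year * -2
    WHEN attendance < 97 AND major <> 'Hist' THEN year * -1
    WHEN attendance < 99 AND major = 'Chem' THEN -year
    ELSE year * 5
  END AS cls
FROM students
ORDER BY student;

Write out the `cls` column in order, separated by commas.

student=Alice: attendance < 97 AND major <> 'Hist' → -2
student=Carmen: attendance < 97 AND major <> 'Hist' → -4
student=Diego: attendance < 97 AND major <> 'Hist' → -2
student=Farah: attendance < 97 AND major <> 'Hist' → -2
student=Gus: ELSE → 5
student=Hiro: attendance < 77 AND year = 3 → -6
student=Kai: attendance < 77 AND year = 3 → -6
student=Omar: attendance < 77 AND year = 3 → -6
student=Sven: ELSE → 20
student=Yara: attendance < 97 AND major <> 'Hist' → -1
student=Zane: attendance < 97 AND major <> 'Hist' → -3

-2, -4, -2, -2, 5, -6, -6, -6, 20, -1, -3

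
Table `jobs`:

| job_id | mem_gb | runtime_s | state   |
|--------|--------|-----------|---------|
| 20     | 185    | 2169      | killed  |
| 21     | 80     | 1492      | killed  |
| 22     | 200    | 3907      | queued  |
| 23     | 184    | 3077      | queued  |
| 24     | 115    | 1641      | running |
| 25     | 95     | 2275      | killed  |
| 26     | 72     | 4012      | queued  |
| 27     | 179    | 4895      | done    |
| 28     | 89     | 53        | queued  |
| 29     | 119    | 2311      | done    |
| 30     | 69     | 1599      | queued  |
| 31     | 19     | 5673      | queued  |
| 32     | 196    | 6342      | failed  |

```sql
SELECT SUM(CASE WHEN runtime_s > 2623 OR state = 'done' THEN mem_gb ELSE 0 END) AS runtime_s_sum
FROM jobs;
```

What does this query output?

969

job_id=20: ✗
job_id=21: ✗
job_id=22: ✓ → 200
job_id=23: ✓ → 184
job_id=24: ✗
job_id=25: ✗
job_id=26: ✓ → 72
job_id=27: ✓ → 179
job_id=28: ✗
job_id=29: ✓ → 119
job_id=30: ✗
job_id=31: ✓ → 19
job_id=32: ✓ → 196
runtime_s_sum = 200 + 184 + 72 + 179 + 119 + 19 + 196 = 969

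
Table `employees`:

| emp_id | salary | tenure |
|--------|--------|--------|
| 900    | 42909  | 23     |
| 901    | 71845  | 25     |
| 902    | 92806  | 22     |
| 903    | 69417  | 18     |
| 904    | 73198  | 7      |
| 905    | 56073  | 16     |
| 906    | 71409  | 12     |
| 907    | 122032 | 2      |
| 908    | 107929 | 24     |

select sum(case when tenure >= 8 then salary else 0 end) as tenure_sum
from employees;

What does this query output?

512388

emp_id=900: ✓ → 42909
emp_id=901: ✓ → 71845
emp_id=902: ✓ → 92806
emp_id=903: ✓ → 69417
emp_id=904: ✗
emp_id=905: ✓ → 56073
emp_id=906: ✓ → 71409
emp_id=907: ✗
emp_id=908: ✓ → 107929
tenure_sum = 42909 + 71845 + 92806 + 69417 + 56073 + 71409 + 107929 = 512388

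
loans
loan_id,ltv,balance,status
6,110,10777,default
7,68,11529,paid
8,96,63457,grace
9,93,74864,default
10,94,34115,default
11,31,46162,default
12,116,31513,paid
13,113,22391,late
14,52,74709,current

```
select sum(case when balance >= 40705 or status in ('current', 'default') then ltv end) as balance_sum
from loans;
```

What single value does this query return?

476

loan_id=6: ✓ → 110
loan_id=7: ✗
loan_id=8: ✓ → 96
loan_id=9: ✓ → 93
loan_id=10: ✓ → 94
loan_id=11: ✓ → 31
loan_id=12: ✗
loan_id=13: ✗
loan_id=14: ✓ → 52
balance_sum = 110 + 96 + 93 + 94 + 31 + 52 = 476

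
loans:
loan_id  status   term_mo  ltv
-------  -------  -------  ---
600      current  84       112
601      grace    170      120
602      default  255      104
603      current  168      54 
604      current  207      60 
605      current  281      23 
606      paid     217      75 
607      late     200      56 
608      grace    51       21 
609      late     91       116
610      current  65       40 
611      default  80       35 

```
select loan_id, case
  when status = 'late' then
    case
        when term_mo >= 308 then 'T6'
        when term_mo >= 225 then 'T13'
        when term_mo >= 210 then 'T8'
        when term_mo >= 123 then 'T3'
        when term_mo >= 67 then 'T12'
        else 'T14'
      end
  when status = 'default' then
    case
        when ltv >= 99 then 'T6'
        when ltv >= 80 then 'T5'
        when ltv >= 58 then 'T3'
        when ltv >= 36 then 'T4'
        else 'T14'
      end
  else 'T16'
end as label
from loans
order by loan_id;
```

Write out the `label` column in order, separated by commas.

loan_id=600: status='current' → outer ELSE → T16
loan_id=601: status='grace' → outer ELSE → T16
loan_id=602: status='default' → inner[ltv >= 99] → T6
loan_id=603: status='current' → outer ELSE → T16
loan_id=604: status='current' → outer ELSE → T16
loan_id=605: status='current' → outer ELSE → T16
loan_id=606: status='paid' → outer ELSE → T16
loan_id=607: status='late' → inner[term_mo >= 123] → T3
loan_id=608: status='grace' → outer ELSE → T16
loan_id=609: status='late' → inner[term_mo >= 67] → T12
loan_id=610: status='current' → outer ELSE → T16
loan_id=611: status='default' → inner[ELSE] → T14

T16, T16, T6, T16, T16, T16, T16, T3, T16, T12, T16, T14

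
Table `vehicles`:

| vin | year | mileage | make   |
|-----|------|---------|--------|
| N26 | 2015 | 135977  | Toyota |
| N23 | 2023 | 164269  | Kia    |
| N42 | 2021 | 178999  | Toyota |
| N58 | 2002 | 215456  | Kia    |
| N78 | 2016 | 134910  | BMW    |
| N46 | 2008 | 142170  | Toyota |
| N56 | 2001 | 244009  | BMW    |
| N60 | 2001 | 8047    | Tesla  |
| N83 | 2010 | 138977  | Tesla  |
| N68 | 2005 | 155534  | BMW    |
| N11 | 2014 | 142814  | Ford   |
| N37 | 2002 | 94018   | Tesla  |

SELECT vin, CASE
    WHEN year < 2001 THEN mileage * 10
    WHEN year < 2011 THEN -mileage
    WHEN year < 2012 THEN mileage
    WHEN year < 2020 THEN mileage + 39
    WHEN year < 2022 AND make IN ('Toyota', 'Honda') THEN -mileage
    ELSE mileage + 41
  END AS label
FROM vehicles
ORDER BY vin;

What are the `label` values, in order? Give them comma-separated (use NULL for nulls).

vin=N11: year < 2020 → 142853
vin=N23: ELSE → 164310
vin=N26: year < 2020 → 136016
vin=N37: year < 2011 → -94018
vin=N42: year < 2022 AND make IN ('Toyota', 'Honda') → -178999
vin=N46: year < 2011 → -142170
vin=N56: year < 2011 → -244009
vin=N58: year < 2011 → -215456
vin=N60: year < 2011 → -8047
vin=N68: year < 2011 → -155534
vin=N78: year < 2020 → 134949
vin=N83: year < 2011 → -138977

142853, 164310, 136016, -94018, -178999, -142170, -244009, -215456, -8047, -155534, 134949, -138977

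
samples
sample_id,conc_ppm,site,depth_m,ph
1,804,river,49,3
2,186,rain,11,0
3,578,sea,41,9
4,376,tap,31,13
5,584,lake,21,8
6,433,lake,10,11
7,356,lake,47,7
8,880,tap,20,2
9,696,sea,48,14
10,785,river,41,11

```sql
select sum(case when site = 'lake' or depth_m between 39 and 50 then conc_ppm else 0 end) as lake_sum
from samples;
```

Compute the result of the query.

sample_id=1: ✓ → 804
sample_id=2: ✗
sample_id=3: ✓ → 578
sample_id=4: ✗
sample_id=5: ✓ → 584
sample_id=6: ✓ → 433
sample_id=7: ✓ → 356
sample_id=8: ✗
sample_id=9: ✓ → 696
sample_id=10: ✓ → 785
lake_sum = 804 + 578 + 584 + 433 + 356 + 696 + 785 = 4236

4236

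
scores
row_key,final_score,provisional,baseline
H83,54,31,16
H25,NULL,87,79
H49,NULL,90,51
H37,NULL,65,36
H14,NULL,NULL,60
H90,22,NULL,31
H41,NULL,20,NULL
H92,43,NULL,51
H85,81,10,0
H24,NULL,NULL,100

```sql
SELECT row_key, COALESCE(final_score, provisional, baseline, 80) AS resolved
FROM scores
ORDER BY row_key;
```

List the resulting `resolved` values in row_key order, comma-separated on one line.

60, 100, 87, 65, 20, 90, 54, 81, 22, 43

row_key=H14: final_score=NULL, provisional=NULL, baseline=60 → 60
row_key=H24: final_score=NULL, provisional=NULL, baseline=100 → 100
row_key=H25: final_score=NULL, provisional=87 → 87
row_key=H37: final_score=NULL, provisional=65 → 65
row_key=H41: final_score=NULL, provisional=20 → 20
row_key=H49: final_score=NULL, provisional=90 → 90
row_key=H83: final_score=54 → 54
row_key=H85: final_score=81 → 81
row_key=H90: final_score=22 → 22
row_key=H92: final_score=43 → 43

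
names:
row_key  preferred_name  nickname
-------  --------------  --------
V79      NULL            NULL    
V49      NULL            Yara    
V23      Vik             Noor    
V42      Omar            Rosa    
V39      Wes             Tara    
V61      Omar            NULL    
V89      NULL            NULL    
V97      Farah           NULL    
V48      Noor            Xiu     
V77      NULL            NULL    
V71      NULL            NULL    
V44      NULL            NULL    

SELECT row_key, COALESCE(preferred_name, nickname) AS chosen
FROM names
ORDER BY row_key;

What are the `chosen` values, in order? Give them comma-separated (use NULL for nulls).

Vik, Wes, Omar, NULL, Noor, Yara, Omar, NULL, NULL, NULL, NULL, Farah

row_key=V23: preferred_name=Vik → Vik
row_key=V39: preferred_name=Wes → Wes
row_key=V42: preferred_name=Omar → Omar
row_key=V44: preferred_name=NULL, nickname=NULL (all NULL) → NULL
row_key=V48: preferred_name=Noor → Noor
row_key=V49: preferred_name=NULL, nickname=Yara → Yara
row_key=V61: preferred_name=Omar → Omar
row_key=V71: preferred_name=NULL, nickname=NULL (all NULL) → NULL
row_key=V77: preferred_name=NULL, nickname=NULL (all NULL) → NULL
row_key=V79: preferred_name=NULL, nickname=NULL (all NULL) → NULL
row_key=V89: preferred_name=NULL, nickname=NULL (all NULL) → NULL
row_key=V97: preferred_name=Farah → Farah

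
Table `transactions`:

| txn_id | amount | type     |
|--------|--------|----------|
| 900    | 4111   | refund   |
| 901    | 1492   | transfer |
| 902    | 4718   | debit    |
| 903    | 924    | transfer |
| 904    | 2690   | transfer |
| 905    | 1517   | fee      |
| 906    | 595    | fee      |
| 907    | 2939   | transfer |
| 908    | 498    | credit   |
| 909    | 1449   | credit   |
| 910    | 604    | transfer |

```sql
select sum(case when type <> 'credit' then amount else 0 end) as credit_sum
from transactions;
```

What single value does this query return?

19590

txn_id=900: ✓ → 4111
txn_id=901: ✓ → 1492
txn_id=902: ✓ → 4718
txn_id=903: ✓ → 924
txn_id=904: ✓ → 2690
txn_id=905: ✓ → 1517
txn_id=906: ✓ → 595
txn_id=907: ✓ → 2939
txn_id=908: ✗
txn_id=909: ✗
txn_id=910: ✓ → 604
credit_sum = 4111 + 1492 + 4718 + 924 + 2690 + 1517 + 595 + 2939 + 604 = 19590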